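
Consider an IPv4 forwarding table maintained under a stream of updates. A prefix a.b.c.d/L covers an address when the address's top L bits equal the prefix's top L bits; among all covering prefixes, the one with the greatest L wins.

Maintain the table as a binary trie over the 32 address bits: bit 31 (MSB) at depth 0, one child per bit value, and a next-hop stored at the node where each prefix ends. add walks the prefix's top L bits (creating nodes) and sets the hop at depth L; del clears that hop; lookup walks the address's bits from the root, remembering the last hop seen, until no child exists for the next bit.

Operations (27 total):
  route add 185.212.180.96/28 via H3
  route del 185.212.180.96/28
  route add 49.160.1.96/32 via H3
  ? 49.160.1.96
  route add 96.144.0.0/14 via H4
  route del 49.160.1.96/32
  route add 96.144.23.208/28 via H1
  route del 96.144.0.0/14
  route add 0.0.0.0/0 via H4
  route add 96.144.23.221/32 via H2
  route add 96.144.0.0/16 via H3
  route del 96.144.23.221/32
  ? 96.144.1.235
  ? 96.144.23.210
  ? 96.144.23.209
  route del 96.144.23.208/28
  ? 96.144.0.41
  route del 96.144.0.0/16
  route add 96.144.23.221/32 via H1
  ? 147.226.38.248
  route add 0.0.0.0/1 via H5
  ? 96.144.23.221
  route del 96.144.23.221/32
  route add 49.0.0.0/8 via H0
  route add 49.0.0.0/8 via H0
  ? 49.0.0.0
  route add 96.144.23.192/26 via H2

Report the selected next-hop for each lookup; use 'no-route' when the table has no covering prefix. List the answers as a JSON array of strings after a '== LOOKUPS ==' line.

Process each operation:
  + 185.212.180.96/28 (H3) depth=28
  - 185.212.180.96/28 clear@28
  + 49.160.1.96/32 (H3) depth=32
  lookup 49.160.1.96: bits 00110001101000000000000101100000 walk d0:-→d1:-→d2:-→d3:-→d4:-→d5:-→d6:-→d7:-→d8:-→d9:-→d10:-→d11:-→d12:-→d13:-→d14:-→d15:-→d16:-→d17:-→d18:-→d19:-→d20:-→d21:-→d22:-→d23:-→d24:-→d25:-→d26:-→d27:-→d28:-→d29:-→d30:-→d31:-→d32:H3 -> H3
  + 96.144.0.0/14 (H4) depth=14
  - 49.160.1.96/32 clear@32
  + 96.144.23.208/28 (H1) depth=28
  - 96.144.0.0/14 clear@14
  + 0.0.0.0/0 (H4) depth=0
  + 96.144.23.221/32 (H2) depth=32
  + 96.144.0.0/16 (H3) depth=16
  - 96.144.23.221/32 clear@32
  lookup 96.144.1.235: bits 0110000010010000000 walk d0:H4→d1:-→d2:-→d3:-→d4:-→d5:-→d6:-→d7:-→d8:-→d9:-→d10:-→d11:-→d12:-→d13:-→d14:-→d15:-→d16:H3→d17:-→d18:-→d19:- -> H3
  lookup 96.144.23.210: bits 0110000010010000000101111101 walk d0:H4→d1:-→d2:-→d3:-→d4:-→d5:-→d6:-→d7:-→d8:-→d9:-→d10:-→d11:-→d12:-→d13:-→d14:-→d15:-→d16:H3→d17:-→d18:-→d19:-→d20:-→d21:-→d22:-→d23:-→d24:-→d25:-→d26:-→d27:-→d28:H1 -> H1
  lookup 96.144.23.209: bits 0110000010010000000101111101 walk d0:H4→d1:-→d2:-→d3:-→d4:-→d5:-→d6:-→d7:-→d8:-→d9:-→d10:-→d11:-→d12:-→d13:-→d14:-→d15:-→d16:H3→d17:-→d18:-→d19:-→d20:-→d21:-→d22:-→d23:-→d24:-→d25:-→d26:-→d27:-→d28:H1 -> H1
  - 96.144.23.208/28 clear@28
  lookup 96.144.0.41: bits 0110000010010000000 walk d0:H4→d1:-→d2:-→d3:-→d4:-→d5:-→d6:-→d7:-→d8:-→d9:-→d10:-→d11:-→d12:-→d13:-→d14:-→d15:-→d16:H3→d17:-→d18:-→d19:- -> H3
  - 96.144.0.0/16 clear@16
  + 96.144.23.221/32 (H1) depth=32
  lookup 147.226.38.248: bits 10 walk d0:H4→d1:-→d2:- -> H4
  + 0.0.0.0/1 (H5) depth=1
  lookup 96.144.23.221: bits 01100000100100000001011111011101 walk d0:H4→d1:H5→d2:-→d3:-→d4:-→d5:-→d6:-→d7:-→d8:-→d9:-→d10:-→d11:-→d12:-→d13:-→d14:-→d15:-→d16:-→d17:-→d18:-→d19:-→d20:-→d21:-→d22:-→d23:-→d24:-→d25:-→d26:-→d27:-→d28:-→d29:-→d30:-→d31:-→d32:H1 -> H1
  - 96.144.23.221/32 clear@32
  + 49.0.0.0/8 (H0) depth=8
  + 49.0.0.0/8 (H0) depth=8
  lookup 49.0.0.0: bits 00110001 walk d0:H4→d1:H5→d2:-→d3:-→d4:-→d5:-→d6:-→d7:-→d8:H0 -> H0
  + 96.144.23.192/26 (H2) depth=26

== LOOKUPS ==
["H3","H3","H1","H1","H3","H4","H1","H0"]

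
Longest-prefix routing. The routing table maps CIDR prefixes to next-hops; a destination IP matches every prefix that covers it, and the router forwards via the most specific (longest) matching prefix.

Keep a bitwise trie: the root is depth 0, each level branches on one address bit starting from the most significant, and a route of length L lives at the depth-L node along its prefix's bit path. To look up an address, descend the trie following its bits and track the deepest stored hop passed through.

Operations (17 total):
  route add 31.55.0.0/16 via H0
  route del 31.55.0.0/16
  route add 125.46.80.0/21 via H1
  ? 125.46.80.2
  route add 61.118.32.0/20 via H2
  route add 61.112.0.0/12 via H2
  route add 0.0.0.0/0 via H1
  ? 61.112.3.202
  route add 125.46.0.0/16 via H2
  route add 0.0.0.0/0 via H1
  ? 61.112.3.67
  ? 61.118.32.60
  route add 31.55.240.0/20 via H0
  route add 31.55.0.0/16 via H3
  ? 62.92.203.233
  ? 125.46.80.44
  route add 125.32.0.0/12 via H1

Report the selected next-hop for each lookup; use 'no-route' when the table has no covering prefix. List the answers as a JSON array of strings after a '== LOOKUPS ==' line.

Apply in order:
  + 31.55.0.0/16 (H0) depth=16
  del 31.55.0.0/16 (clear depth 16)
  + 125.46.80.0/21 (H1) depth=21
  lookup 125.46.80.2: bits 011111010010111001010 walk d0:-→d1:-→d2:-→d3:-→d4:-→d5:-→d6:-→d7:-→d8:-→d9:-→d10:-→d11:-→d12:-→d13:-→d14:-→d15:-→d16:-→d17:-→d18:-→d19:-→d20:-→d21:H1 -> H1
  + 61.118.32.0/20 (H2) depth=20
  + 61.112.0.0/12 (H2) depth=12
  + 0.0.0.0/0 (H1) depth=0
  lookup 61.112.3.202: bits 0011110101110 walk d0:H1→d1:-→d2:-→d3:-→d4:-→d5:-→d6:-→d7:-→d8:-→d9:-→d10:-→d11:-→d12:H2→d13:- -> H2
  + 125.46.0.0/16 (H2) depth=16
  + 0.0.0.0/0 (H1) depth=0
  lookup 61.112.3.67: bits 0011110101110 walk d0:H1→d1:-→d2:-→d3:-→d4:-→d5:-→d6:-→d7:-→d8:-→d9:-→d10:-→d11:-→d12:H2→d13:- -> H2
  lookup 61.118.32.60: bits 00111101011101100010 walk d0:H1→d1:-→d2:-→d3:-→d4:-→d5:-→d6:-→d7:-→d8:-→d9:-→d10:-→d11:-→d12:H2→d13:-→d14:-→d15:-→d16:-→d17:-→d18:-→d19:-→d20:H2 -> H2
  + 31.55.240.0/20 (H0) depth=20
  + 31.55.0.0/16 (H3) depth=16
  lookup 62.92.203.233: bits 001111 walk d0:H1→d1:-→d2:-→d3:-→d4:-→d5:-→d6:- -> H1
  lookup 125.46.80.44: bits 011111010010111001010 walk d0:H1→d1:-→d2:-→d3:-→d4:-→d5:-→d6:-→d7:-→d8:-→d9:-→d10:-→d11:-→d12:-→d13:-→d14:-→d15:-→d16:H2→d17:-→d18:-→d19:-→d20:-→d21:H1 -> H1
  + 125.32.0.0/12 (H1) depth=12

== LOOKUPS ==
["H1","H2","H2","H2","H1","H1"]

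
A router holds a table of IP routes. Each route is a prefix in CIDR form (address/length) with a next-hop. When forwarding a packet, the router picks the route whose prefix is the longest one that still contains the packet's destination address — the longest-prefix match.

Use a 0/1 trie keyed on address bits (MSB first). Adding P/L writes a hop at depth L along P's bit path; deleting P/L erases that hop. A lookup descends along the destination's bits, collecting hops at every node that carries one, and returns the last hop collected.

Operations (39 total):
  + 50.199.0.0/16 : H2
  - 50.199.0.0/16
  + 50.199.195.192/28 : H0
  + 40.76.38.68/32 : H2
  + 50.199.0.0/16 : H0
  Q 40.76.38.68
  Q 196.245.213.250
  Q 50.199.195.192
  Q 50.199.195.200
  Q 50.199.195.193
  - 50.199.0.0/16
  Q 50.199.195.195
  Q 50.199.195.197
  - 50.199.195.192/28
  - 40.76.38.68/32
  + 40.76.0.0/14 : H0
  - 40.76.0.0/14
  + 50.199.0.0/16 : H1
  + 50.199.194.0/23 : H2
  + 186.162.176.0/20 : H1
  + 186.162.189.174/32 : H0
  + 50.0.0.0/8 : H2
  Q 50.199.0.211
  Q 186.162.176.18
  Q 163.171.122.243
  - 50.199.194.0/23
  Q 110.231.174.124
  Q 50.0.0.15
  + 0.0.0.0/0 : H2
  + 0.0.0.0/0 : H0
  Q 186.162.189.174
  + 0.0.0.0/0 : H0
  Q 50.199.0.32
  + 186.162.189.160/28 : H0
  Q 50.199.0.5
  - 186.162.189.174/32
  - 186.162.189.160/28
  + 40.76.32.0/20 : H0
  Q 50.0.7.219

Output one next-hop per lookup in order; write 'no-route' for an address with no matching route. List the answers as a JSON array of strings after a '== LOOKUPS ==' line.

Trace:
  + 50.199.0.0/16 (H2) depth=16
  - 50.199.0.0/16 clear@16
  + 50.199.195.192/28 (H0) depth=28
  + 40.76.38.68/32 (H2) depth=32
  + 50.199.0.0/16 (H0) depth=16
  Q 40.76.38.68: descend 00101000010011000010011001000100 ; hops seen [H2] ; pick H2
  Q 196.245.213.250: descend ε ; hops seen [∅] ; pick no-route
  Q 50.199.195.192: descend 0011001011000111110000111100 ; hops seen [H0,H0] ; pick H0
  Q 50.199.195.200: descend 0011001011000111110000111100 ; hops seen [H0,H0] ; pick H0
  Q 50.199.195.193: descend 0011001011000111110000111100 ; hops seen [H0,H0] ; pick H0
  - 50.199.0.0/16 clear@16
  Q 50.199.195.195: descend 0011001011000111110000111100 ; hops seen [H0] ; pick H0
  Q 50.199.195.197: descend 0011001011000111110000111100 ; hops seen [H0] ; pick H0
  - 50.199.195.192/28 clear@28
  - 40.76.38.68/32 clear@32
  + 40.76.0.0/14 (H0) depth=14
  - 40.76.0.0/14 clear@14
  + 50.199.0.0/16 (H1) depth=16
  + 50.199.194.0/23 (H2) depth=23
  + 186.162.176.0/20 (H1) depth=20
  + 186.162.189.174/32 (H0) depth=32
  + 50.0.0.0/8 (H2) depth=8
  Q 50.199.0.211: descend 0011001011000111 ; hops seen [H2,H1] ; pick H1
  Q 186.162.176.18: descend 10111010101000101011 ; hops seen [H1] ; pick H1
  Q 163.171.122.243: descend 101 ; hops seen [∅] ; pick no-route
  - 50.199.194.0/23 clear@23
  Q 110.231.174.124: descend 0 ; hops seen [∅] ; pick no-route
  Q 50.0.0.15: descend 00110010 ; hops seen [H2] ; pick H2
  + 0.0.0.0/0 (H2) depth=0
  + 0.0.0.0/0 (H0) depth=0
  Q 186.162.189.174: descend 10111010101000101011110110101110 ; hops seen [H0,H1,H0] ; pick H0
  + 0.0.0.0/0 (H0) depth=0
  Q 50.199.0.32: descend 0011001011000111 ; hops seen [H0,H2,H1] ; pick H1
  + 186.162.189.160/28 (H0) depth=28
  Q 50.199.0.5: descend 0011001011000111 ; hops seen [H0,H2,H1] ; pick H1
  - 186.162.189.174/32 clear@32
  - 186.162.189.160/28 clear@28
  + 40.76.32.0/20 (H0) depth=20
  Q 50.0.7.219: descend 00110010 ; hops seen [H0,H2] ; pick H2

== LOOKUPS ==
["H2","no-route","H0","H0","H0","H0","H0","H1","H1","no-route","no-route","H2","H0","H1","H1","H2"]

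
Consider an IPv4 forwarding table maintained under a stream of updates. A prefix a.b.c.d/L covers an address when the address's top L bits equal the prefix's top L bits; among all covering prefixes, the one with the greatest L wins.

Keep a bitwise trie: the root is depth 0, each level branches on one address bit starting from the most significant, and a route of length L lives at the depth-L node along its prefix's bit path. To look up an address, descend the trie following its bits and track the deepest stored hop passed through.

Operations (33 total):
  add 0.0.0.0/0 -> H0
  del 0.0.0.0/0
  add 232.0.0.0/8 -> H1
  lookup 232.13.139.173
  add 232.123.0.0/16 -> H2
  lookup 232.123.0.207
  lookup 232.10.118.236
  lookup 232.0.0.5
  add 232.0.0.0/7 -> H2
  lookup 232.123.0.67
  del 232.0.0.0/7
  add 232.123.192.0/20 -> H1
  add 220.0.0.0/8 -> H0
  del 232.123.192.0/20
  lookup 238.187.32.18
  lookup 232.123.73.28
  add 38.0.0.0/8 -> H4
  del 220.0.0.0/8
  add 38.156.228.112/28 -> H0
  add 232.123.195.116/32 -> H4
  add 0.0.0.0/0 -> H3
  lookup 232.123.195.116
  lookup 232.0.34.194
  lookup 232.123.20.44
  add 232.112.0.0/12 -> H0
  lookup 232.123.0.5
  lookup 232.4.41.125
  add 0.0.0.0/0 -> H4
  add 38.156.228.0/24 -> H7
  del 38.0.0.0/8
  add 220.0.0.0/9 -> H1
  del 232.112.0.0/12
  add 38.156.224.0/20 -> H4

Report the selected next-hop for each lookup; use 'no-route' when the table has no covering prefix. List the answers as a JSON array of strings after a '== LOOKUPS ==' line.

Process each operation:
  add 0.0.0.0/0 -> H0 at depth 0
  del 0.0.0.0/0 (clear depth 0)
  add 232.0.0.0/8 -> H1 at depth 8
  lookup 232.13.139.173: bits 11101000 walk d0:-→d1:-→d2:-→d3:-→d4:-→d5:-→d6:-→d7:-→d8:H1 -> H1
  add 232.123.0.0/16 -> H2 at depth 16
  lookup 232.123.0.207: bits 1110100001111011 walk d0:-→d1:-→d2:-→d3:-→d4:-→d5:-→d6:-→d7:-→d8:H1→d9:-→d10:-→d11:-→d12:-→d13:-→d14:-→d15:-→d16:H2 -> H2
  lookup 232.10.118.236: bits 111010000 walk d0:-→d1:-→d2:-→d3:-→d4:-→d5:-→d6:-→d7:-→d8:H1→d9:- -> H1
  lookup 232.0.0.5: bits 111010000 walk d0:-→d1:-→d2:-→d3:-→d4:-→d5:-→d6:-→d7:-→d8:H1→d9:- -> H1
  add 232.0.0.0/7 -> H2 at depth 7
  lookup 232.123.0.67: bits 1110100001111011 walk d0:-→d1:-→d2:-→d3:-→d4:-→d5:-→d6:-→d7:H2→d8:H1→d9:-→d10:-→d11:-→d12:-→d13:-→d14:-→d15:-→d16:H2 -> H2
  del 232.0.0.0/7 (clear depth 7)
  add 232.123.192.0/20 -> H1 at depth 20
  add 220.0.0.0/8 -> H0 at depth 8
  del 232.123.192.0/20 (clear depth 20)
  lookup 238.187.32.18: bits 11101 walk d0:-→d1:-→d2:-→d3:-→d4:-→d5:- -> no-route
  lookup 232.123.73.28: bits 1110100001111011 walk d0:-→d1:-→d2:-→d3:-→d4:-→d5:-→d6:-→d7:-→d8:H1→d9:-→d10:-→d11:-→d12:-→d13:-→d14:-→d15:-→d16:H2 -> H2
  add 38.0.0.0/8 -> H4 at depth 8
  del 220.0.0.0/8 (clear depth 8)
  add 38.156.228.112/28 -> H0 at depth 28
  add 232.123.195.116/32 -> H4 at depth 32
  add 0.0.0.0/0 -> H3 at depth 0
  lookup 232.123.195.116: bits 11101000011110111100001101110100 walk d0:H3→d1:-→d2:-→d3:-→d4:-→d5:-→d6:-→d7:-→d8:H1→d9:-→d10:-→d11:-→d12:-→d13:-→d14:-→d15:-→d16:H2→d17:-→d18:-→d19:-→d20:-→d21:-→d22:-→d23:-→d24:-→d25:-→d26:-→d27:-→d28:-→d29:-→d30:-→d31:-→d32:H4 -> H4
  lookup 232.0.34.194: bits 111010000 walk d0:H3→d1:-→d2:-→d3:-→d4:-→d5:-→d6:-→d7:-→d8:H1→d9:- -> H1
  lookup 232.123.20.44: bits 1110100001111011 walk d0:H3→d1:-→d2:-→d3:-→d4:-→d5:-→d6:-→d7:-→d8:H1→d9:-→d10:-→d11:-→d12:-→d13:-→d14:-→d15:-→d16:H2 -> H2
  add 232.112.0.0/12 -> H0 at depth 12
  lookup 232.123.0.5: bits 1110100001111011 walk d0:H3→d1:-→d2:-→d3:-→d4:-→d5:-→d6:-→d7:-→d8:H1→d9:-→d10:-→d11:-→d12:H0→d13:-→d14:-→d15:-→d16:H2 -> H2
  lookup 232.4.41.125: bits 111010000 walk d0:H3→d1:-→d2:-→d3:-→d4:-→d5:-→d6:-→d7:-→d8:H1→d9:- -> H1
  add 0.0.0.0/0 -> H4 at depth 0
  add 38.156.228.0/24 -> H7 at depth 24
  del 38.0.0.0/8 (clear depth 8)
  add 220.0.0.0/9 -> H1 at depth 9
  del 232.112.0.0/12 (clear depth 12)
  add 38.156.224.0/20 -> H4 at depth 20

== LOOKUPS ==
["H1","H2","H1","H1","H2","no-route","H2","H4","H1","H2","H2","H1"]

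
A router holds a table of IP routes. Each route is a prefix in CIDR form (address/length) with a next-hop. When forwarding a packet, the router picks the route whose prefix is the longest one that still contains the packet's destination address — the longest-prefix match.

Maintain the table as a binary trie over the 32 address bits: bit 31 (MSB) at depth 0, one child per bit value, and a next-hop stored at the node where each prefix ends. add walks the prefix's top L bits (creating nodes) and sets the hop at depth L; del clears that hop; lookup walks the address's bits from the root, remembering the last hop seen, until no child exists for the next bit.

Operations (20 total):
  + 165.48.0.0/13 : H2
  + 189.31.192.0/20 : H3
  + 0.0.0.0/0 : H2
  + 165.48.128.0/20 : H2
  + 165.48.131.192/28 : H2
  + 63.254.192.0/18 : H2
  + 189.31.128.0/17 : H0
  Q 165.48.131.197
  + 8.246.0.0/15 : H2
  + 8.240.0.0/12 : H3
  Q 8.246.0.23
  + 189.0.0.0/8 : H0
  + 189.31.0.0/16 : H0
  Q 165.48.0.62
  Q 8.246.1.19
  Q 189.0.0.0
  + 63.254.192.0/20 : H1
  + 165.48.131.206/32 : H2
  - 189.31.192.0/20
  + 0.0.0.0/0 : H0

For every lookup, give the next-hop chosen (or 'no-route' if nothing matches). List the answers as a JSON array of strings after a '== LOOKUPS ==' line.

Apply in order:
  + 165.48.0.0/13 (H2) depth=13
  + 189.31.192.0/20 (H3) depth=20
  + 0.0.0.0/0 (H2) depth=0
  + 165.48.128.0/20 (H2) depth=20
  + 165.48.131.192/28 (H2) depth=28
  + 63.254.192.0/18 (H2) depth=18
  + 189.31.128.0/17 (H0) depth=17
  Q 165.48.131.197: descend 1010010100110000100000111100 ; hops seen [H2,H2,H2,H2] ; pick H2
  + 8.246.0.0/15 (H2) depth=15
  + 8.240.0.0/12 (H3) depth=12
  Q 8.246.0.23: descend 000010001111011 ; hops seen [H2,H3,H2] ; pick H2
  + 189.0.0.0/8 (H0) depth=8
  + 189.31.0.0/16 (H0) depth=16
  Q 165.48.0.62: descend 1010010100110000 ; hops seen [H2,H2] ; pick H2
  Q 8.246.1.19: descend 000010001111011 ; hops seen [H2,H3,H2] ; pick H2
  Q 189.0.0.0: descend 10111101000 ; hops seen [H2,H0] ; pick H0
  + 63.254.192.0/20 (H1) depth=20
  + 165.48.131.206/32 (H2) depth=32
  - 189.31.192.0/20 clear@20
  + 0.0.0.0/0 (H0) depth=0

== LOOKUPS ==
["H2","H2","H2","H2","H0"]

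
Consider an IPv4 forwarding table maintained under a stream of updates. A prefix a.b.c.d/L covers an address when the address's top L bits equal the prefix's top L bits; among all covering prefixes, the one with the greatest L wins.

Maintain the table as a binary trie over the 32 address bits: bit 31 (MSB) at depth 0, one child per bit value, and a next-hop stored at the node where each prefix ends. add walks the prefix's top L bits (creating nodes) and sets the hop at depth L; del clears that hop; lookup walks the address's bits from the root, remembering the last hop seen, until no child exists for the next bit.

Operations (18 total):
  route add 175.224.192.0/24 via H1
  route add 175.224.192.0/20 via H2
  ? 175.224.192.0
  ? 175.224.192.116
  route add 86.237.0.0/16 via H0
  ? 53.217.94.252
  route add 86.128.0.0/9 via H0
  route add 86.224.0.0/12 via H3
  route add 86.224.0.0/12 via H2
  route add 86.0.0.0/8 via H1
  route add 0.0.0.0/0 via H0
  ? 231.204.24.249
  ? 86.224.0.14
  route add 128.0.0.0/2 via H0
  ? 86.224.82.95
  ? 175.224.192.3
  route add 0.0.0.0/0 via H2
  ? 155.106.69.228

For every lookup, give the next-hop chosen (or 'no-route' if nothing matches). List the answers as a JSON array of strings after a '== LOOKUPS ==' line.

Apply in order:
  add 175.224.192.0/24 -> H1 at depth 24
  add 175.224.192.0/20 -> H2 at depth 20
  lookup 175.224.192.0: bits 101011111110000011000000 walk d0:-→d1:-→d2:-→d3:-→d4:-→d5:-→d6:-→d7:-→d8:-→d9:-→d10:-→d11:-→d12:-→d13:-→d14:-→d15:-→d16:-→d17:-→d18:-→d19:-→d20:H2→d21:-→d22:-→d23:-→d24:H1 -> H1
  lookup 175.224.192.116: bits 101011111110000011000000 walk d0:-→d1:-→d2:-→d3:-→d4:-→d5:-→d6:-→d7:-→d8:-→d9:-→d10:-→d11:-→d12:-→d13:-→d14:-→d15:-→d16:-→d17:-→d18:-→d19:-→d20:H2→d21:-→d22:-→d23:-→d24:H1 -> H1
  add 86.237.0.0/16 -> H0 at depth 16
  lookup 53.217.94.252: bits 0 walk d0:-→d1:- -> no-route
  add 86.128.0.0/9 -> H0 at depth 9
  add 86.224.0.0/12 -> H3 at depth 12
  add 86.224.0.0/12 -> H2 at depth 12
  add 86.0.0.0/8 -> H1 at depth 8
  add 0.0.0.0/0 -> H0 at depth 0
  lookup 231.204.24.249: bits 1 walk d0:H0→d1:- -> H0
  lookup 86.224.0.14: bits 010101101110 walk d0:H0→d1:-→d2:-→d3:-→d4:-→d5:-→d6:-→d7:-→d8:H1→d9:H0→d10:-→d11:-→d12:H2 -> H2
  add 128.0.0.0/2 -> H0 at depth 2
  lookup 86.224.82.95: bits 010101101110 walk d0:H0→d1:-→d2:-→d3:-→d4:-→d5:-→d6:-→d7:-→d8:H1→d9:H0→d10:-→d11:-→d12:H2 -> H2
  lookup 175.224.192.3: bits 101011111110000011000000 walk d0:H0→d1:-→d2:H0→d3:-→d4:-→d5:-→d6:-→d7:-→d8:-→d9:-→d10:-→d11:-→d12:-→d13:-→d14:-→d15:-→d16:-→d17:-→d18:-→d19:-→d20:H2→d21:-→d22:-→d23:-→d24:H1 -> H1
  add 0.0.0.0/0 -> H2 at depth 0
  lookup 155.106.69.228: bits 10 walk d0:H2→d1:-→d2:H0 -> H0

== LOOKUPS ==
["H1","H1","no-route","H0","H2","H2","H1","H0"]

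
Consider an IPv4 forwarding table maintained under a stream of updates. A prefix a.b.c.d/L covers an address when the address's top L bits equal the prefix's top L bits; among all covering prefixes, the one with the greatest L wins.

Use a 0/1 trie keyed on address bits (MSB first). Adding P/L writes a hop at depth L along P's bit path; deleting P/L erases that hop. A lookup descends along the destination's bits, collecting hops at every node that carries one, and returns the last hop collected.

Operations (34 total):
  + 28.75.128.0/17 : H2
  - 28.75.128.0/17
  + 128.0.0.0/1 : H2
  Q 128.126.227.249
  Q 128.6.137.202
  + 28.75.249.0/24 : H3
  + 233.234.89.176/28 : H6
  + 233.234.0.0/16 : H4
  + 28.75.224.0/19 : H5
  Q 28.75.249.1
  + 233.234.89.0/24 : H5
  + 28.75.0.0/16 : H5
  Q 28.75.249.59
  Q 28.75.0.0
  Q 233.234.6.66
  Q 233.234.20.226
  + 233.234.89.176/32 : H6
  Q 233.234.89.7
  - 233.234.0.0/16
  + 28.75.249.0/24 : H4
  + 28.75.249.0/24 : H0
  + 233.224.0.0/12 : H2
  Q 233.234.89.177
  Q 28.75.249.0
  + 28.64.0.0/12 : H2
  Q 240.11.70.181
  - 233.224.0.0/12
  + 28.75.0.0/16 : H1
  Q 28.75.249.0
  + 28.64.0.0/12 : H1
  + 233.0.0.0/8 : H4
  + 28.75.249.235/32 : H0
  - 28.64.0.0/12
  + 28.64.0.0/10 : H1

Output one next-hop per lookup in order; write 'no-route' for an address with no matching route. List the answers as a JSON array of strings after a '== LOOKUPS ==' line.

Apply in order:
  add 28.75.128.0/17 -> H2 at depth 17
  del 28.75.128.0/17 (clear depth 17)
  add 128.0.0.0/1 -> H2 at depth 1
  Q 128.126.227.249: descend 1 ; hops seen [H2] ; pick H2
  Q 128.6.137.202: descend 1 ; hops seen [H2] ; pick H2
  add 28.75.249.0/24 -> H3 at depth 24
  add 233.234.89.176/28 -> H6 at depth 28
  add 233.234.0.0/16 -> H4 at depth 16
  add 28.75.224.0/19 -> H5 at depth 19
  Q 28.75.249.1: descend 000111000100101111111001 ; hops seen [H5,H3] ; pick H3
  add 233.234.89.0/24 -> H5 at depth 24
  add 28.75.0.0/16 -> H5 at depth 16
  Q 28.75.249.59: descend 000111000100101111111001 ; hops seen [H5,H5,H3] ; pick H3
  Q 28.75.0.0: descend 0001110001001011 ; hops seen [H5] ; pick H5
  Q 233.234.6.66: descend 11101001111010100 ; hops seen [H2,H4] ; pick H4
  Q 233.234.20.226: descend 11101001111010100 ; hops seen [H2,H4] ; pick H4
  add 233.234.89.176/32 -> H6 at depth 32
  Q 233.234.89.7: descend 111010011110101001011001 ; hops seen [H2,H4,H5] ; pick H5
  del 233.234.0.0/16 (clear depth 16)
  add 28.75.249.0/24 -> H4 at depth 24
  add 28.75.249.0/24 -> H0 at depth 24
  add 233.224.0.0/12 -> H2 at depth 12
  Q 233.234.89.177: descend 1110100111101010010110011011000 ; hops seen [H2,H2,H5,H6] ; pick H6
  Q 28.75.249.0: descend 000111000100101111111001 ; hops seen [H5,H5,H0] ; pick H0
  add 28.64.0.0/12 -> H2 at depth 12
  Q 240.11.70.181: descend 111 ; hops seen [H2] ; pick H2
  del 233.224.0.0/12 (clear depth 12)
  add 28.75.0.0/16 -> H1 at depth 16
  Q 28.75.249.0: descend 000111000100101111111001 ; hops seen [H2,H1,H5,H0] ; pick H0
  add 28.64.0.0/12 -> H1 at depth 12
  add 233.0.0.0/8 -> H4 at depth 8
  add 28.75.249.235/32 -> H0 at depth 32
  del 28.64.0.0/12 (clear depth 12)
  add 28.64.0.0/10 -> H1 at depth 10

== LOOKUPS ==
["H2","H2","H3","H3","H5","H4","H4","H5","H6","H0","H2","H0"]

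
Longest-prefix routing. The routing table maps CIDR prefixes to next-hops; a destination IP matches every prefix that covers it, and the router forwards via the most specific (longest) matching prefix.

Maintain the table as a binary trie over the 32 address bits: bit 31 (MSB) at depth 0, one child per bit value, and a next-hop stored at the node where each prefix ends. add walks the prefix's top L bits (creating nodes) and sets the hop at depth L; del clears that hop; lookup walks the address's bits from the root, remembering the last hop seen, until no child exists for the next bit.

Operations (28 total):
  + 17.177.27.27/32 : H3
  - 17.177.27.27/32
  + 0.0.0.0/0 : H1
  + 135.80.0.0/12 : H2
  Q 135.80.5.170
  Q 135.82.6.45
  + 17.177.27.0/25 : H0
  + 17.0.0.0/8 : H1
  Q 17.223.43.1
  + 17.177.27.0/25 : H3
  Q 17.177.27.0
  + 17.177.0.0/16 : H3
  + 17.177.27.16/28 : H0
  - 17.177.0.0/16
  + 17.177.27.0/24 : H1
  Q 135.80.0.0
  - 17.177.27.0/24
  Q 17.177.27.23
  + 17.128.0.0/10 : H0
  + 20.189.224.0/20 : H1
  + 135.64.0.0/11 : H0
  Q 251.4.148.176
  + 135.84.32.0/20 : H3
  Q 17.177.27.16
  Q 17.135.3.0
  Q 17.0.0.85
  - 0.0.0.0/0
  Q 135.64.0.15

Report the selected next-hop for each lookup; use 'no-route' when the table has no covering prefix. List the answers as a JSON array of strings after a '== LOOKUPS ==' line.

Apply in order:
  + 17.177.27.27/32 (H3) depth=32
  del 17.177.27.27/32 (clear depth 32)
  + 0.0.0.0/0 (H1) depth=0
  + 135.80.0.0/12 (H2) depth=12
  ? 135.80.5.170  path d0:H1→d1:-→d2:-→d3:-→d4:-→d5:-→d6:-→d7:-→d8:-→d9:-→d10:-→d11:-→d12:H2  best=H2
  ? 135.82.6.45  path d0:H1→d1:-→d2:-→d3:-→d4:-→d5:-→d6:-→d7:-→d8:-→d9:-→d10:-→d11:-→d12:H2  best=H2
  + 17.177.27.0/25 (H0) depth=25
  + 17.0.0.0/8 (H1) depth=8
  ? 17.223.43.1  path d0:H1→d1:-→d2:-→d3:-→d4:-→d5:-→d6:-→d7:-→d8:H1→d9:-  best=H1
  + 17.177.27.0/25 (H3) depth=25
  ? 17.177.27.0  path d0:H1→d1:-→d2:-→d3:-→d4:-→d5:-→d6:-→d7:-→d8:H1→d9:-→d10:-→d11:-→d12:-→d13:-→d14:-→d15:-→d16:-→d17:-→d18:-→d19:-→d20:-→d21:-→d22:-→d23:-→d24:-→d25:H3→d26:-→d27:-  best=H3
  + 17.177.0.0/16 (H3) depth=16
  + 17.177.27.16/28 (H0) depth=28
  del 17.177.0.0/16 (clear depth 16)
  + 17.177.27.0/24 (H1) depth=24
  ? 135.80.0.0  path d0:H1→d1:-→d2:-→d3:-→d4:-→d5:-→d6:-→d7:-→d8:-→d9:-→d10:-→d11:-→d12:H2  best=H2
  del 17.177.27.0/24 (clear depth 24)
  ? 17.177.27.23  path d0:H1→d1:-→d2:-→d3:-→d4:-→d5:-→d6:-→d7:-→d8:H1→d9:-→d10:-→d11:-→d12:-→d13:-→d14:-→d15:-→d16:-→d17:-→d18:-→d19:-→d20:-→d21:-→d22:-→d23:-→d24:-→d25:H3→d26:-→d27:-→d28:H0  best=H0
  + 17.128.0.0/10 (H0) depth=10
  + 20.189.224.0/20 (H1) depth=20
  + 135.64.0.0/11 (H0) depth=11
  ? 251.4.148.176  path d0:H1→d1:-  best=H1
  + 135.84.32.0/20 (H3) depth=20
  ? 17.177.27.16  path d0:H1→d1:-→d2:-→d3:-→d4:-→d5:-→d6:-→d7:-→d8:H1→d9:-→d10:H0→d11:-→d12:-→d13:-→d14:-→d15:-→d16:-→d17:-→d18:-→d19:-→d20:-→d21:-→d22:-→d23:-→d24:-→d25:H3→d26:-→d27:-→d28:H0  best=H0
  ? 17.135.3.0  path d0:H1→d1:-→d2:-→d3:-→d4:-→d5:-→d6:-→d7:-→d8:H1→d9:-→d10:H0  best=H0
  ? 17.0.0.85  path d0:H1→d1:-→d2:-→d3:-→d4:-→d5:-→d6:-→d7:-→d8:H1  best=H1
  del 0.0.0.0/0 (clear depth 0)
  ? 135.64.0.15  path d0:-→d1:-→d2:-→d3:-→d4:-→d5:-→d6:-→d7:-→d8:-→d9:-→d10:-→d11:H0  best=H0

== LOOKUPS ==
["H2","H2","H1","H3","H2","H0","H1","H0","H0","H1","H0"]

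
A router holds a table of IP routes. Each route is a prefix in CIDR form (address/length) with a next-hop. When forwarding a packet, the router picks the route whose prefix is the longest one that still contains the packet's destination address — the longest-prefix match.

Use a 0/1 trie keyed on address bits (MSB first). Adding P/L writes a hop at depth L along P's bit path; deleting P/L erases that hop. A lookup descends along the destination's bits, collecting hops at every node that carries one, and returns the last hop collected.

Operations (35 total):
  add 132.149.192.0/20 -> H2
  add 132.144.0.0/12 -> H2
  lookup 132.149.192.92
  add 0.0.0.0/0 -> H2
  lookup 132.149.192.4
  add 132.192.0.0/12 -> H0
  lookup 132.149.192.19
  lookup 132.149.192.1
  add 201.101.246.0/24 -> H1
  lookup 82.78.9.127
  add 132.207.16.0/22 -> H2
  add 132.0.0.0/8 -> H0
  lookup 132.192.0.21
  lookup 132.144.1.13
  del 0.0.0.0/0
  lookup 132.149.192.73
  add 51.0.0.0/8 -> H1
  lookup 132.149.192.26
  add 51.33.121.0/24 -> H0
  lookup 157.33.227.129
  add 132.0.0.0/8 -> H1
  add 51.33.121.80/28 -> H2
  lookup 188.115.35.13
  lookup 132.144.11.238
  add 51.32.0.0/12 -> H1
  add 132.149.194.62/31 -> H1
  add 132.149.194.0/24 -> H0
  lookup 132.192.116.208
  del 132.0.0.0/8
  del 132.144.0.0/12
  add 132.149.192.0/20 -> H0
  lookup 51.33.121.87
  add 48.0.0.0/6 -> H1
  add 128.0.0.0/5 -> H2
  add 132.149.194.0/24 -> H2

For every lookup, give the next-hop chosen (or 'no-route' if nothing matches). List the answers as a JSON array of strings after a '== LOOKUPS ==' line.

Process each operation:
  add 132.149.192.0/20 -> H2 at depth 20
  add 132.144.0.0/12 -> H2 at depth 12
  lookup 132.149.192.92: bits 10000100100101011100 walk d0:-→d1:-→d2:-→d3:-→d4:-→d5:-→d6:-→d7:-→d8:-→d9:-→d10:-→d11:-→d12:H2→d13:-→d14:-→d15:-→d16:-→d17:-→d18:-→d19:-→d20:H2 -> H2
  add 0.0.0.0/0 -> H2 at depth 0
  lookup 132.149.192.4: bits 10000100100101011100 walk d0:H2→d1:-→d2:-→d3:-→d4:-→d5:-→d6:-→d7:-→d8:-→d9:-→d10:-→d11:-→d12:H2→d13:-→d14:-→d15:-→d16:-→d17:-→d18:-→d19:-→d20:H2 -> H2
  add 132.192.0.0/12 -> H0 at depth 12
  lookup 132.149.192.19: bits 10000100100101011100 walk d0:H2→d1:-→d2:-→d3:-→d4:-→d5:-→d6:-→d7:-→d8:-→d9:-→d10:-→d11:-→d12:H2→d13:-→d14:-→d15:-→d16:-→d17:-→d18:-→d19:-→d20:H2 -> H2
  lookup 132.149.192.1: bits 10000100100101011100 walk d0:H2→d1:-→d2:-→d3:-→d4:-→d5:-→d6:-→d7:-→d8:-→d9:-→d10:-→d11:-→d12:H2→d13:-→d14:-→d15:-→d16:-→d17:-→d18:-→d19:-→d20:H2 -> H2
  add 201.101.246.0/24 -> H1 at depth 24
  lookup 82.78.9.127: bits ε walk d0:H2 -> H2
  add 132.207.16.0/22 -> H2 at depth 22
  add 132.0.0.0/8 -> H0 at depth 8
  lookup 132.192.0.21: bits 100001001100 walk d0:H2→d1:-→d2:-→d3:-→d4:-→d5:-→d6:-→d7:-→d8:H0→d9:-→d10:-→d11:-→d12:H0 -> H0
  lookup 132.144.1.13: bits 1000010010010 walk d0:H2→d1:-→d2:-→d3:-→d4:-→d5:-→d6:-→d7:-→d8:H0→d9:-→d10:-→d11:-→d12:H2→d13:- -> H2
  del 0.0.0.0/0 (clear depth 0)
  lookup 132.149.192.73: bits 10000100100101011100 walk d0:-→d1:-→d2:-→d3:-→d4:-→d5:-→d6:-→d7:-→d8:H0→d9:-→d10:-→d11:-→d12:H2→d13:-→d14:-→d15:-→d16:-→d17:-→d18:-→d19:-→d20:H2 -> H2
  add 51.0.0.0/8 -> H1 at depth 8
  lookup 132.149.192.26: bits 10000100100101011100 walk d0:-→d1:-→d2:-→d3:-→d4:-→d5:-→d6:-→d7:-→d8:H0→d9:-→d10:-→d11:-→d12:H2→d13:-→d14:-→d15:-→d16:-→d17:-→d18:-→d19:-→d20:H2 -> H2
  add 51.33.121.0/24 -> H0 at depth 24
  lookup 157.33.227.129: bits 100 walk d0:-→d1:-→d2:-→d3:- -> no-route
  add 132.0.0.0/8 -> H1 at depth 8
  add 51.33.121.80/28 -> H2 at depth 28
  lookup 188.115.35.13: bits 10 walk d0:-→d1:-→d2:- -> no-route
  lookup 132.144.11.238: bits 1000010010010 walk d0:-→d1:-→d2:-→d3:-→d4:-→d5:-→d6:-→d7:-→d8:H1→d9:-→d10:-→d11:-→d12:H2→d13:- -> H2
  add 51.32.0.0/12 -> H1 at depth 12
  add 132.149.194.62/31 -> H1 at depth 31
  add 132.149.194.0/24 -> H0 at depth 24
  lookup 132.192.116.208: bits 100001001100 walk d0:-→d1:-→d2:-→d3:-→d4:-→d5:-→d6:-→d7:-→d8:H1→d9:-→d10:-→d11:-→d12:H0 -> H0
  del 132.0.0.0/8 (clear depth 8)
  del 132.144.0.0/12 (clear depth 12)
  add 132.149.192.0/20 -> H0 at depth 20
  lookup 51.33.121.87: bits 0011001100100001011110010101 walk d0:-→d1:-→d2:-→d3:-→d4:-→d5:-→d6:-→d7:-→d8:H1→d9:-→d10:-→d11:-→d12:H1→d13:-→d14:-→d15:-→d16:-→d17:-→d18:-→d19:-→d20:-→d21:-→d22:-→d23:-→d24:H0→d25:-→d26:-→d27:-→d28:H2 -> H2
  add 48.0.0.0/6 -> H1 at depth 6
  add 128.0.0.0/5 -> H2 at depth 5
  add 132.149.194.0/24 -> H2 at depth 24

== LOOKUPS ==
["H2","H2","H2","H2","H2","H0","H2","H2","H2","no-route","no-route","H2","H0","H2"]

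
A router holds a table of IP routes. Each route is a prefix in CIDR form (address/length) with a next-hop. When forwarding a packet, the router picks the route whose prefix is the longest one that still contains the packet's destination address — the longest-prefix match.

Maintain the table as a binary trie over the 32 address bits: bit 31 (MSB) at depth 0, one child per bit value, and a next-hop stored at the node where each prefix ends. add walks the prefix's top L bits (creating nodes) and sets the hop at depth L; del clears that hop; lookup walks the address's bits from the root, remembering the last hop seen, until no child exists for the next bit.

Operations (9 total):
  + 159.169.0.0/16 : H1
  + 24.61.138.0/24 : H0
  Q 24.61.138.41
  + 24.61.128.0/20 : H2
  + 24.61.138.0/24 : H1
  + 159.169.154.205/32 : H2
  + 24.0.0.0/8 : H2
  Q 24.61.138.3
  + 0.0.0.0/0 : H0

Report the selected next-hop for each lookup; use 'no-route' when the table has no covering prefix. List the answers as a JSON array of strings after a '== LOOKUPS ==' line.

Trace:
  + 159.169.0.0/16 (H1) depth=16
  + 24.61.138.0/24 (H0) depth=24
  Q 24.61.138.41: descend 000110000011110110001010 ; hops seen [H0] ; pick H0
  + 24.61.128.0/20 (H2) depth=20
  + 24.61.138.0/24 (H1) depth=24
  + 159.169.154.205/32 (H2) depth=32
  + 24.0.0.0/8 (H2) depth=8
  Q 24.61.138.3: descend 000110000011110110001010 ; hops seen [H2,H2,H1] ; pick H1
  + 0.0.0.0/0 (H0) depth=0

== LOOKUPS ==
["H0","H1"]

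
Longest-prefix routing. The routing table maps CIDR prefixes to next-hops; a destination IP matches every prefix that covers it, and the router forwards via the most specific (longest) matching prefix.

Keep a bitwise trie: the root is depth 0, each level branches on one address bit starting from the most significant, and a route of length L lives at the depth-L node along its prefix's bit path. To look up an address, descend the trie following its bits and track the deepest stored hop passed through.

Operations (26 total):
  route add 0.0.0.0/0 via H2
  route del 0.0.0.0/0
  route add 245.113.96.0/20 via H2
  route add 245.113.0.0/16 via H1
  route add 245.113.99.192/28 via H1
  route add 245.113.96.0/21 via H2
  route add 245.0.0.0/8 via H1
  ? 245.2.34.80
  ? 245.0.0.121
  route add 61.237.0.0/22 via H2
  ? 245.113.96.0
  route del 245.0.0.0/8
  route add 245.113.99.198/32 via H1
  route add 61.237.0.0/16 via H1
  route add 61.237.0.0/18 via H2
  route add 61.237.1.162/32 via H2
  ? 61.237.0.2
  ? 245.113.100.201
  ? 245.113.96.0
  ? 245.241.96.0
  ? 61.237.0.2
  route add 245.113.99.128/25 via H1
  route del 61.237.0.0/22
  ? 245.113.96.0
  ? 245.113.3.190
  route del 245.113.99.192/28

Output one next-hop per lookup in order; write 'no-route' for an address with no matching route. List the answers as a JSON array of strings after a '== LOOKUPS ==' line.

Process each operation:
  + 0.0.0.0/0 (H2) depth=0
  del 0.0.0.0/0 (clear depth 0)
  + 245.113.96.0/20 (H2) depth=20
  + 245.113.0.0/16 (H1) depth=16
  + 245.113.99.192/28 (H1) depth=28
  + 245.113.96.0/21 (H2) depth=21
  + 245.0.0.0/8 (H1) depth=8
  Q 245.2.34.80: descend 111101010 ; hops seen [H1] ; pick H1
  Q 245.0.0.121: descend 111101010 ; hops seen [H1] ; pick H1
  + 61.237.0.0/22 (H2) depth=22
  Q 245.113.96.0: descend 1111010101110001011000 ; hops seen [H1,H1,H2,H2] ; pick H2
  del 245.0.0.0/8 (clear depth 8)
  + 245.113.99.198/32 (H1) depth=32
  + 61.237.0.0/16 (H1) depth=16
  + 61.237.0.0/18 (H2) depth=18
  + 61.237.1.162/32 (H2) depth=32
  Q 61.237.0.2: descend 00111101111011010000000 ; hops seen [H1,H2,H2] ; pick H2
  Q 245.113.100.201: descend 111101010111000101100 ; hops seen [H1,H2,H2] ; pick H2
  Q 245.113.96.0: descend 1111010101110001011000 ; hops seen [H1,H2,H2] ; pick H2
  Q 245.241.96.0: descend 11110101 ; hops seen [∅] ; pick no-route
  Q 61.237.0.2: descend 00111101111011010000000 ; hops seen [H1,H2,H2] ; pick H2
  + 245.113.99.128/25 (H1) depth=25
  del 61.237.0.0/22 (clear depth 22)
  Q 245.113.96.0: descend 1111010101110001011000 ; hops seen [H1,H2,H2] ; pick H2
  Q 245.113.3.190: descend 11110101011100010 ; hops seen [H1] ; pick H1
  del 245.113.99.192/28 (clear depth 28)

== LOOKUPS ==
["H1","H1","H2","H2","H2","H2","no-route","H2","H2","H1"]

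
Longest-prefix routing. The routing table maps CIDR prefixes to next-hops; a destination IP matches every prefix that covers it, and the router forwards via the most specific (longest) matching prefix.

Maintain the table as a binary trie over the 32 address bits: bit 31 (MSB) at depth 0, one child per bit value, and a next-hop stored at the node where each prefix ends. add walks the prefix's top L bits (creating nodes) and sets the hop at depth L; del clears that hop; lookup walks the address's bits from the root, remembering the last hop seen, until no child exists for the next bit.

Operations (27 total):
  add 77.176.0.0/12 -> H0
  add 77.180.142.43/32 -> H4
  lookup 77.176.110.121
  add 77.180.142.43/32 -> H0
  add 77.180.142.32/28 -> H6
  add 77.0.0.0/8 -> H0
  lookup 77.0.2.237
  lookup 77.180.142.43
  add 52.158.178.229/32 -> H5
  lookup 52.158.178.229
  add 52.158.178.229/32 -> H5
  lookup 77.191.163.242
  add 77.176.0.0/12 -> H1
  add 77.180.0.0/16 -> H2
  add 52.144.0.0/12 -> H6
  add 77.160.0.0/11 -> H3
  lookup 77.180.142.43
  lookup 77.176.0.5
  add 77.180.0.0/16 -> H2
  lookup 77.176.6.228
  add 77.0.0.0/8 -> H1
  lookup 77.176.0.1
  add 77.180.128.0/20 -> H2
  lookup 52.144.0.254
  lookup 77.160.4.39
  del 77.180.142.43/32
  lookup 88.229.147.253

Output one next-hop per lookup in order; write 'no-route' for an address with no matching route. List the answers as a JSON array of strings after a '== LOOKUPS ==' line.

Trace:
  + 77.176.0.0/12 (H0) depth=12
  + 77.180.142.43/32 (H4) depth=32
  ? 77.176.110.121  path d0:-→d1:-→d2:-→d3:-→d4:-→d5:-→d6:-→d7:-→d8:-→d9:-→d10:-→d11:-→d12:H0→d13:-  best=H0
  + 77.180.142.43/32 (H0) depth=32
  + 77.180.142.32/28 (H6) depth=28
  + 77.0.0.0/8 (H0) depth=8
  ? 77.0.2.237  path d0:-→d1:-→d2:-→d3:-→d4:-→d5:-→d6:-→d7:-→d8:H0  best=H0
  ? 77.180.142.43  path d0:-→d1:-→d2:-→d3:-→d4:-→d5:-→d6:-→d7:-→d8:H0→d9:-→d10:-→d11:-→d12:H0→d13:-→d14:-→d15:-→d16:-→d17:-→d18:-→d19:-→d20:-→d21:-→d22:-→d23:-→d24:-→d25:-→d26:-→d27:-→d28:H6→d29:-→d30:-→d31:-→d32:H0  best=H0
  + 52.158.178.229/32 (H5) depth=32
  ? 52.158.178.229  path d0:-→d1:-→d2:-→d3:-→d4:-→d5:-→d6:-→d7:-→d8:-→d9:-→d10:-→d11:-→d12:-→d13:-→d14:-→d15:-→d16:-→d17:-→d18:-→d19:-→d20:-→d21:-→d22:-→d23:-→d24:-→d25:-→d26:-→d27:-→d28:-→d29:-→d30:-→d31:-→d32:H5  best=H5
  + 52.158.178.229/32 (H5) depth=32
  ? 77.191.163.242  path d0:-→d1:-→d2:-→d3:-→d4:-→d5:-→d6:-→d7:-→d8:H0→d9:-→d10:-→d11:-→d12:H0  best=H0
  + 77.176.0.0/12 (H1) depth=12
  + 77.180.0.0/16 (H2) depth=16
  + 52.144.0.0/12 (H6) depth=12
  + 77.160.0.0/11 (H3) depth=11
  ? 77.180.142.43  path d0:-→d1:-→d2:-→d3:-→d4:-→d5:-→d6:-→d7:-→d8:H0→d9:-→d10:-→d11:H3→d12:H1→d13:-→d14:-→d15:-→d16:H2→d17:-→d18:-→d19:-→d20:-→d21:-→d22:-→d23:-→d24:-→d25:-→d26:-→d27:-→d28:H6→d29:-→d30:-→d31:-→d32:H0  best=H0
  ? 77.176.0.5  path d0:-→d1:-→d2:-→d3:-→d4:-→d5:-→d6:-→d7:-→d8:H0→d9:-→d10:-→d11:H3→d12:H1→d13:-  best=H1
  + 77.180.0.0/16 (H2) depth=16
  ? 77.176.6.228  path d0:-→d1:-→d2:-→d3:-→d4:-→d5:-→d6:-→d7:-→d8:H0→d9:-→d10:-→d11:H3→d12:H1→d13:-  best=H1
  + 77.0.0.0/8 (H1) depth=8
  ? 77.176.0.1  path d0:-→d1:-→d2:-→d3:-→d4:-→d5:-→d6:-→d7:-→d8:H1→d9:-→d10:-→d11:H3→d12:H1→d13:-  best=H1
  + 77.180.128.0/20 (H2) depth=20
  ? 52.144.0.254  path d0:-→d1:-→d2:-→d3:-→d4:-→d5:-→d6:-→d7:-→d8:-→d9:-→d10:-→d11:-→d12:H6  best=H6
  ? 77.160.4.39  path d0:-→d1:-→d2:-→d3:-→d4:-→d5:-→d6:-→d7:-→d8:H1→d9:-→d10:-→d11:H3  best=H3
  - 77.180.142.43/32 clear@32
  ? 88.229.147.253  path d0:-→d1:-→d2:-→d3:-  best=no-route

== LOOKUPS ==
["H0","H0","H0","H5","H0","H0","H1","H1","H1","H6","H3","no-route"]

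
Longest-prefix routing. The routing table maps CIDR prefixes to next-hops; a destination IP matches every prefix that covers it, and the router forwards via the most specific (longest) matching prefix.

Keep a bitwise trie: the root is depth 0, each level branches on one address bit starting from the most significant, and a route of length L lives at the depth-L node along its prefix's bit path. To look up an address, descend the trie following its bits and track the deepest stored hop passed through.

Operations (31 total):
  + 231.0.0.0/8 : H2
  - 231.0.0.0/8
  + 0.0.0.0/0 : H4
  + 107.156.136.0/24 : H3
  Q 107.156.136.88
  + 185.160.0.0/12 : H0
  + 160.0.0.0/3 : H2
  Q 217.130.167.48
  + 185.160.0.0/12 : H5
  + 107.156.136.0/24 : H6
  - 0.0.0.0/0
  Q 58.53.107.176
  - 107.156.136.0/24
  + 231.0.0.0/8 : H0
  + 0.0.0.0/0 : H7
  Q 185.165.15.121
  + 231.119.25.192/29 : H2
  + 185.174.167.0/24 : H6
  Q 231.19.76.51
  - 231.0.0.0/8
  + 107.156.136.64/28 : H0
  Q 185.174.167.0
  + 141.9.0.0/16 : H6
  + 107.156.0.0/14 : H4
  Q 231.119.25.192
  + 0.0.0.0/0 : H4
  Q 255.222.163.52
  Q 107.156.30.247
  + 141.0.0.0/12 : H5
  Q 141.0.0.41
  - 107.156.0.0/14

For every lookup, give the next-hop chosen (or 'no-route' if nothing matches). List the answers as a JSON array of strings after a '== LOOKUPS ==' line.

Process each operation:
  add 231.0.0.0/8 -> H2 at depth 8
  del 231.0.0.0/8 (clear depth 8)
  add 0.0.0.0/0 -> H4 at depth 0
  add 107.156.136.0/24 -> H3 at depth 24
  ? 107.156.136.88  path d0:H4→d1:-→d2:-→d3:-→d4:-→d5:-→d6:-→d7:-→d8:-→d9:-→d10:-→d11:-→d12:-→d13:-→d14:-→d15:-→d16:-→d17:-→d18:-→d19:-→d20:-→d21:-→d22:-→d23:-→d24:H3  best=H3
  add 185.160.0.0/12 -> H0 at depth 12
  add 160.0.0.0/3 -> H2 at depth 3
  ? 217.130.167.48  path d0:H4→d1:-→d2:-  best=H4
  add 185.160.0.0/12 -> H5 at depth 12
  add 107.156.136.0/24 -> H6 at depth 24
  del 0.0.0.0/0 (clear depth 0)
  ? 58.53.107.176  path d0:-→d1:-  best=no-route
  del 107.156.136.0/24 (clear depth 24)
  add 231.0.0.0/8 -> H0 at depth 8
  add 0.0.0.0/0 -> H7 at depth 0
  ? 185.165.15.121  path d0:H7→d1:-→d2:-→d3:H2→d4:-→d5:-→d6:-→d7:-→d8:-→d9:-→d10:-→d11:-→d12:H5  best=H5
  add 231.119.25.192/29 -> H2 at depth 29
  add 185.174.167.0/24 -> H6 at depth 24
  ? 231.19.76.51  path d0:H7→d1:-→d2:-→d3:-→d4:-→d5:-→d6:-→d7:-→d8:H0→d9:-  best=H0
  del 231.0.0.0/8 (clear depth 8)
  add 107.156.136.64/28 -> H0 at depth 28
  ? 185.174.167.0  path d0:H7→d1:-→d2:-→d3:H2→d4:-→d5:-→d6:-→d7:-→d8:-→d9:-→d10:-→d11:-→d12:H5→d13:-→d14:-→d15:-→d16:-→d17:-→d18:-→d19:-→d20:-→d21:-→d22:-→d23:-→d24:H6  best=H6
  add 141.9.0.0/16 -> H6 at depth 16
  add 107.156.0.0/14 -> H4 at depth 14
  ? 231.119.25.192  path d0:H7→d1:-→d2:-→d3:-→d4:-→d5:-→d6:-→d7:-→d8:-→d9:-→d10:-→d11:-→d12:-→d13:-→d14:-→d15:-→d16:-→d17:-→d18:-→d19:-→d20:-→d21:-→d22:-→d23:-→d24:-→d25:-→d26:-→d27:-→d28:-→d29:H2  best=H2
  add 0.0.0.0/0 -> H4 at depth 0
  ? 255.222.163.52  path d0:H4→d1:-→d2:-→d3:-  best=H4
  ? 107.156.30.247  path d0:H4→d1:-→d2:-→d3:-→d4:-→d5:-→d6:-→d7:-→d8:-→d9:-→d10:-→d11:-→d12:-→d13:-→d14:H4→d15:-→d16:-  best=H4
  add 141.0.0.0/12 -> H5 at depth 12
  ? 141.0.0.41  path d0:H4→d1:-→d2:-→d3:-→d4:-→d5:-→d6:-→d7:-→d8:-→d9:-→d10:-→d11:-→d12:H5  best=H5
  del 107.156.0.0/14 (clear depth 14)

== LOOKUPS ==
["H3","H4","no-route","H5","H0","H6","H2","H4","H4","H5"]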